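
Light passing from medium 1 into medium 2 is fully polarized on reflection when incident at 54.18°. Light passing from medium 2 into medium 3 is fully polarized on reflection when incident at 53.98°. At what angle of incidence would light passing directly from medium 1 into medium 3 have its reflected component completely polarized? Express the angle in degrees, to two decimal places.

θ_B ≈ 62.31°

Each Brewster angle gives a ratio: n₂/n₁ = tan 54.18° = 1.3855, n₃/n₂ = tan 53.98° = 1.3754.
So n₃/n₁ = (n₂/n₁)(n₃/n₂) = 1.3855 × 1.3754 = 1.9056.
θ_B(1→3) = arctan(1.9056) = 62.31°.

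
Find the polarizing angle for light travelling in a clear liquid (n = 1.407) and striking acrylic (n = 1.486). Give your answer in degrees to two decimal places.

Brewster's condition: tan θ_B = n₂/n₁ = 1.486/1.407 = 1.0561.
θ_B = arctan(1.0561) = 46.56°.

θ_B ≈ 46.56°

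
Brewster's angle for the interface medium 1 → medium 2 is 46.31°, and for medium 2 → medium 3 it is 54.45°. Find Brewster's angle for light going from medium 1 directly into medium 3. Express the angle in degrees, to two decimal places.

θ_B ≈ 55.68°

Each Brewster angle gives a ratio: n₂/n₁ = tan 46.31° = 1.0468, n₃/n₂ = tan 54.45° = 1.3994.
n₃/n₁ = 1.4649. Then tan θ_B(1→3) = n₃/n₁, so θ_B(1→3) = arctan(1.4649) = 55.68°.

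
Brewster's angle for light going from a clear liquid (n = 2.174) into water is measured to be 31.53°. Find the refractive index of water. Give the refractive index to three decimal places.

Brewster's law: tan θ_B = n₂/n₁ (light incident in a clear liquid, refracted into water).
n₂ = n₁ tan θ_B = 2.174 × tan 31.53° = 1.334.

n ≈ 1.334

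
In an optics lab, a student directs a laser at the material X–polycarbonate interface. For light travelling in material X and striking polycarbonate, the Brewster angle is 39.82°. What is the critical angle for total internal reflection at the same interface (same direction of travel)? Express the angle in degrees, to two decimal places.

θ_c ≈ 56.49°

From Brewster, n₂/n₁ = tan θ_B = tan 39.82° = 0.8338.
Then sin θ_c = n₂/n₁ = 0.8338, so θ_c = arcsin 0.8338 = 56.49°.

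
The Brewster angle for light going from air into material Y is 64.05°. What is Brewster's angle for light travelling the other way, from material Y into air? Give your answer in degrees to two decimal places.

θ_B' ≈ 25.95°

Reversing the direction swaps n₁ and n₂, so tan θ_B' = 1/tan θ_B and θ_B' = 90° − θ_B.
Hence θ_B' = 90° − 64.05° = 25.95°.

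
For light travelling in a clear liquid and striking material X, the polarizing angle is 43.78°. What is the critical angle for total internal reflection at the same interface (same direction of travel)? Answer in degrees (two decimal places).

From Brewster, n₂/n₁ = tan θ_B = tan 43.78° = 0.9583.
Then sin θ_c = n₂/n₁ = 0.9583, so θ_c = arcsin 0.9583 = 73.39°.

θ_c ≈ 73.39°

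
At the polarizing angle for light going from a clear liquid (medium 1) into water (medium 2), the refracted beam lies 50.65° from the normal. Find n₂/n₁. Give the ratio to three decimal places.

n₂/n₁ ≈ 0.820

θ_B + θ_t = 90°, so θ_B = 90° − 50.65° = 39.35°.
Then n₂/n₁ = tan θ_B = tan 39.35° = 0.820.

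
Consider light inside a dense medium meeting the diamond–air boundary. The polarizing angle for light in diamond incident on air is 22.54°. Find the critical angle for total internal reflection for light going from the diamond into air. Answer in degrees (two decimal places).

n₂/n₁ = tan 22.54° = 0.4150; the critical angle satisfies sin θ_c = n₂/n₁.
θ_c = arcsin(0.4150) = 24.52°.

θ_c ≈ 24.52°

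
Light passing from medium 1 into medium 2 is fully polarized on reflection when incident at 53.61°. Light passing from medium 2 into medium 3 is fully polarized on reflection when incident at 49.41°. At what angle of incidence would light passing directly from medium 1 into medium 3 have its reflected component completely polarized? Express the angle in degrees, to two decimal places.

θ_B ≈ 57.73°

Each Brewster angle gives a ratio: n₂/n₁ = tan 53.61° = 1.3569, n₃/n₂ = tan 49.41° = 1.1671.
So n₃/n₁ = (n₂/n₁)(n₃/n₂) = 1.3569 × 1.1671 = 1.5836.
θ_B(1→3) = arctan(1.5836) = 57.73°.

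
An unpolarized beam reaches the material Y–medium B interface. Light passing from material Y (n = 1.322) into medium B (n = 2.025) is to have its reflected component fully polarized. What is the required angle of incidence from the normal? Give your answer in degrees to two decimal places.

θ_B ≈ 56.86°

tan θ_B = n₂/n₁ = 2.025/1.322 = 1.5318.
So θ_B = arctan 1.5318 = 56.86°.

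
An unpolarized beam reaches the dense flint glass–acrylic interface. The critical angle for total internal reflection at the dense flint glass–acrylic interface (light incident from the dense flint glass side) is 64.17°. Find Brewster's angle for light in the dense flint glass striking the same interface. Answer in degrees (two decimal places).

θ_B ≈ 41.99°

n₂/n₁ = sin θ_c = sin 64.17° = 0.9001.
tan θ_B equals the same ratio, so θ_B = arctan(0.9001) = 41.99°.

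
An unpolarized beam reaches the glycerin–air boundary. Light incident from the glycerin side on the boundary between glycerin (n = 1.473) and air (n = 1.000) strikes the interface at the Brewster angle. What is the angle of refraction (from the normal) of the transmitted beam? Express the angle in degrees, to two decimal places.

θ_t ≈ 55.83°

First find Brewster's angle: tan θ_B = 1.000/1.473 = 0.6789, giving θ_B = 34.17°.
Since θ_B + θ_t = 90° at Brewster incidence, θ_t = 90° − 34.17° = 55.83°.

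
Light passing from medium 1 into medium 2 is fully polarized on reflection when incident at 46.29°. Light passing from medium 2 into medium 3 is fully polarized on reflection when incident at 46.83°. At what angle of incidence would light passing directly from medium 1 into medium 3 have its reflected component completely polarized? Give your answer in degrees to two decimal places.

n₂/n₁ = tan 46.29° = 1.0461 and n₃/n₂ = tan 46.83° = 1.0660.
Multiplying, n₃/n₁ = 1.0461 × 1.0660 = 1.1151, and θ_B(1→3) = arctan 1.1151 = 48.12°.

θ_B ≈ 48.12°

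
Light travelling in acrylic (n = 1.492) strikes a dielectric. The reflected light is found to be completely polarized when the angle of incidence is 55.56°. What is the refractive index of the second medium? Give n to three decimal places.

n ≈ 2.176

Brewster's law: tan θ_B = n₂/n₁ (light incident in acrylic, refracted into a dielectric).
n₂ = n₁ tan θ_B = 1.492 × tan 55.56° = 2.176.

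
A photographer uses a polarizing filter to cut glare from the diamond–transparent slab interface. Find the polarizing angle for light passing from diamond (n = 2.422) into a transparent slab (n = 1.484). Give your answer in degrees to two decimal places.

θ_B ≈ 31.50°

Brewster's condition: tan θ_B = n₂/n₁ = 1.484/2.422 = 0.6127.
So θ_B = arctan 0.6127 = 31.50°.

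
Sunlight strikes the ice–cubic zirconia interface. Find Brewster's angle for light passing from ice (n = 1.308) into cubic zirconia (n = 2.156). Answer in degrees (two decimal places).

θ_B ≈ 58.76°

The reflected p-component vanishes when tan θ_B = n₂/n₁.
tan θ_B = n₂/n₁ = 2.156/1.308 = 1.6483.
So θ_B = arctan 1.6483 = 58.76°.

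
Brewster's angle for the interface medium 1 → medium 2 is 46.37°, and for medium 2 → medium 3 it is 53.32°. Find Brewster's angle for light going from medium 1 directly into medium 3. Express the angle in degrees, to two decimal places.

tan θ_B(1→2) = n₂/n₁ = tan 46.37° = 1.0490.
tan θ_B(2→3) = n₃/n₂ = tan 53.32° = 1.3426.
n₃/n₁ = 1.4084. Then tan θ_B(1→3) = n₃/n₁, so θ_B(1→3) = arctan(1.4084) = 54.62°.

θ_B ≈ 54.62°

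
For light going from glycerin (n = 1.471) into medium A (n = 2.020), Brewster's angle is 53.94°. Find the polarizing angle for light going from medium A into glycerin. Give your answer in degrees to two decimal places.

Reversing the direction swaps n₁ and n₂, so tan θ_B' = 1/tan θ_B and θ_B' = 90° − θ_B.
Hence θ_B' = 90° − 53.94° = 36.06°.

θ_B' ≈ 36.06°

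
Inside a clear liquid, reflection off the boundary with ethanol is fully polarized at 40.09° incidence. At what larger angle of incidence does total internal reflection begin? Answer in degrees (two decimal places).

θ_c ≈ 57.33°

tan θ_B = n₂/n₁ = tan 40.09° = 0.8418.
Total internal reflection: sin θ_c = n₂/n₁ = 0.8418.
θ_c = arcsin(0.8418) = 57.33°.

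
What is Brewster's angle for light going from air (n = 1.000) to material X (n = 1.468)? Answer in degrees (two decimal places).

θ_B ≈ 55.74°

The reflected p-component vanishes when tan θ_B = n₂/n₁.
Here n₂/n₁ = 1.468/1.000 = 1.4680, and Brewster's law gives tan θ_B = n₂/n₁. Taking the arctangent, θ_B = 55.74°.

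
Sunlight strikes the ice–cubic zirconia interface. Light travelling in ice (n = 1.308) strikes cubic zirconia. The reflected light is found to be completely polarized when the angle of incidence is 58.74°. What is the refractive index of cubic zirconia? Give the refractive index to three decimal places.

Full polarization of the reflected beam means tan θ_B = n₂/n₁, where n₁ is the incident medium (ice).
n₂ = n₁ tan θ_B = 1.308 × tan 58.74° = 2.155.

n ≈ 2.155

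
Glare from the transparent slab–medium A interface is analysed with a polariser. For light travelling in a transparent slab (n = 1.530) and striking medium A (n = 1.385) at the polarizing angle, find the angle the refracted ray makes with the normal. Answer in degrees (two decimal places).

First find Brewster's angle: tan θ_B = 1.385/1.530 = 0.9052, giving θ_B = 42.15°.
Since θ_B + θ_t = 90° at Brewster incidence, θ_t = 90° − 42.15° = 47.85°.

θ_t ≈ 47.85°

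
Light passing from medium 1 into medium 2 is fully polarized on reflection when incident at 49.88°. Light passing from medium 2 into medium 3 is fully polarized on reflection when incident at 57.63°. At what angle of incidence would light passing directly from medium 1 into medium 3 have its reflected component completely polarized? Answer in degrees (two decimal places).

θ_B ≈ 61.89°

n₂/n₁ = tan 49.88° = 1.1867 and n₃/n₂ = tan 57.63° = 1.5776.
n₃/n₁ = 1.8721. Then tan θ_B(1→3) = n₃/n₁, so θ_B(1→3) = arctan(1.8721) = 61.89°.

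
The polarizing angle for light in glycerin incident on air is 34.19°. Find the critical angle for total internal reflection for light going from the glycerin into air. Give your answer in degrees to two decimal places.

From Brewster, n₂/n₁ = tan θ_B = tan 34.19° = 0.6793.
Then sin θ_c = n₂/n₁ = 0.6793, so θ_c = arcsin 0.6793 = 42.79°.

θ_c ≈ 42.79°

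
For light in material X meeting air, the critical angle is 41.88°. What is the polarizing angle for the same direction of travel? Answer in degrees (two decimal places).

θ_B ≈ 33.73°

At the critical angle sin θ_c = n₂/n₁, giving n₂/n₁ = sin 41.88° = 0.6676.
Then tan θ_B = n₂/n₁ = 0.6676, so θ_B = arctan 0.6676 = 33.73°.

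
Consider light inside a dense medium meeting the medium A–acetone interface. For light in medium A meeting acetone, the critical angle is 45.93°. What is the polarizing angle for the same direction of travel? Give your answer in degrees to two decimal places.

At the critical angle sin θ_c = n₂/n₁, giving n₂/n₁ = sin 45.93° = 0.7185.
Then tan θ_B = n₂/n₁ = 0.7185, so θ_B = arctan 0.7185 = 35.70°.

θ_B ≈ 35.70°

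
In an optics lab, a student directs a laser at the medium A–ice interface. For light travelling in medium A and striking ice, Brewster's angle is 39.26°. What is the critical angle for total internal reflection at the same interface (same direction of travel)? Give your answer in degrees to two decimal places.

tan θ_B = n₂/n₁ = tan 39.26° = 0.8173.
Total internal reflection: sin θ_c = n₂/n₁ = 0.8173.
θ_c = arcsin(0.8173) = 54.82°.

θ_c ≈ 54.82°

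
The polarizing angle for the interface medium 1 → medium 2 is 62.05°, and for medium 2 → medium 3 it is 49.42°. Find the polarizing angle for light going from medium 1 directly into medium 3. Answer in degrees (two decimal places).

θ_B ≈ 65.56°

Each Brewster angle gives a ratio: n₂/n₁ = tan 62.05° = 1.8847, n₃/n₂ = tan 49.42° = 1.1675.
So n₃/n₁ = (n₂/n₁)(n₃/n₂) = 1.8847 × 1.1675 = 2.2005.
θ_B(1→3) = arctan(2.2005) = 65.56°.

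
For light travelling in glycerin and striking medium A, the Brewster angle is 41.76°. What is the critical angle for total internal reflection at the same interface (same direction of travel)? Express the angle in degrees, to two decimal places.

θ_c ≈ 63.23°

n₂/n₁ = tan 41.76° = 0.8928; the critical angle satisfies sin θ_c = n₂/n₁.
θ_c = arcsin(0.8928) = 63.23°.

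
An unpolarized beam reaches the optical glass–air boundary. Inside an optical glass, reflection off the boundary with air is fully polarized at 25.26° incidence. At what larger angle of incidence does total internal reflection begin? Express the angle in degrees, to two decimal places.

tan θ_B = n₂/n₁ = tan 25.26° = 0.4718.
Total internal reflection: sin θ_c = n₂/n₁ = 0.4718.
θ_c = arcsin(0.4718) = 28.15°.

θ_c ≈ 28.15°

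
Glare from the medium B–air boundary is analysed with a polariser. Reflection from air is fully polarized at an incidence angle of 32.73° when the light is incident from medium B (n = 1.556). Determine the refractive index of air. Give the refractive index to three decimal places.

Brewster's law: tan θ_B = n₂/n₁ (light incident in medium B, refracted into air).
n₂ = n₁ tan θ_B = 1.556 × tan 32.73° = 1.000.

n ≈ 1.000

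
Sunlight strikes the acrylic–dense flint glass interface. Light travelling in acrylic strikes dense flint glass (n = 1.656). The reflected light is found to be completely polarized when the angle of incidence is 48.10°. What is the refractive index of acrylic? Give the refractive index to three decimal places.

Full polarization of the reflected beam means tan θ_B = n₂/n₁, where n₁ is the incident medium (acrylic).
n₁ = n₂ / tan θ_B = 1.656 / tan 48.10° = 1.486.

n ≈ 1.486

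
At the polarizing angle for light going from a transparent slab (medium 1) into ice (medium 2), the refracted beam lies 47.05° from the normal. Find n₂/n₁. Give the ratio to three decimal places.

At Brewster incidence θ_B = 90° − θ_t = 90° − 47.05° = 42.95°.
Then n₂/n₁ = tan θ_B = tan 42.95° = 0.931.

n₂/n₁ ≈ 0.931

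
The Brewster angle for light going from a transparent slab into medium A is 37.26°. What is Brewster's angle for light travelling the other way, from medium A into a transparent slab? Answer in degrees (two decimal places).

θ_B' ≈ 52.74°

The two Brewster angles are complementary: θ_B' = 90° − θ_B = 90° − 37.26° = 52.74°.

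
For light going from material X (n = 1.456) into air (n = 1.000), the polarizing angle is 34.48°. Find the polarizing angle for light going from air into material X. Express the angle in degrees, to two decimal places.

tan θ_B' = n₁/n₂ = 1/tan θ_B, so θ_B' = 90° − θ_B.
θ_B' = 90° − 34.48° = 55.52°.

θ_B' ≈ 55.52°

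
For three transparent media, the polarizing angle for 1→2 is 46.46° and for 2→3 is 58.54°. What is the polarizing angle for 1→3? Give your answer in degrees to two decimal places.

n₂/n₁ = tan 46.46° = 1.0523 and n₃/n₂ = tan 58.54° = 1.6344.
So n₃/n₁ = (n₂/n₁)(n₃/n₂) = 1.0523 × 1.6344 = 1.7199.
θ_B(1→3) = arctan(1.7199) = 59.83°.

θ_B ≈ 59.83°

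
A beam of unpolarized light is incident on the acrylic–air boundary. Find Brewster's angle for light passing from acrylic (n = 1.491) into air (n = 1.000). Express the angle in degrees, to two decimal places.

Brewster's condition: tan θ_B = n₂/n₁ = 1.000/1.491 = 0.6707.
θ_B = arctan(0.6707) = 33.85°.

θ_B ≈ 33.85°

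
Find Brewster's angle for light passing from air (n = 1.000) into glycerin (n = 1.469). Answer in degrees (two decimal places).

tan θ_B = n₂/n₁ = 1.469/1.000 = 1.4690. Taking the arctangent, θ_B = 55.76°.

θ_B ≈ 55.76°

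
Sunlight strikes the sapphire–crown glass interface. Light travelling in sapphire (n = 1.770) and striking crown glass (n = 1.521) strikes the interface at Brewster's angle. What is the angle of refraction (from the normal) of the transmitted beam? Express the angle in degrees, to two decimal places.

θ_t ≈ 49.33°

θ_B = arctan(n₂/n₁) = arctan(1.521/1.770) = 40.67°.
At Brewster's angle the reflected and refracted rays are perpendicular, so θ_t = 90° − θ_B = 90° − 40.67° = 49.33°.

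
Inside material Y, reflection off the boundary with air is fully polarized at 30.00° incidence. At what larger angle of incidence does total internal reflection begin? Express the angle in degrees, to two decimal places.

n₂/n₁ = tan 30.00° = 0.5774; the critical angle satisfies sin θ_c = n₂/n₁.
θ_c = arcsin(0.5774) = 35.26°.

θ_c ≈ 35.26°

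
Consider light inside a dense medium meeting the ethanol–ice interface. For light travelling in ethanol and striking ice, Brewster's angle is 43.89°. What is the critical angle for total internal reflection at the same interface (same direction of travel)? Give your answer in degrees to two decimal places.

n₂/n₁ = tan 43.89° = 0.9620; the critical angle satisfies sin θ_c = n₂/n₁.
θ_c = arcsin(0.9620) = 74.15°.

θ_c ≈ 74.15°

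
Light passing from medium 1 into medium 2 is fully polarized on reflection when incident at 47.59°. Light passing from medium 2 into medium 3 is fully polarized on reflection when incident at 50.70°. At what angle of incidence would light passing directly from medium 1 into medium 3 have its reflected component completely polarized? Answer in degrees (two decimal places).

θ_B ≈ 53.22°

Each Brewster angle gives a ratio: n₂/n₁ = tan 47.59° = 1.0948, n₃/n₂ = tan 50.70° = 1.2218.
Multiplying, n₃/n₁ = 1.0948 × 1.2218 = 1.3375, and θ_B(1→3) = arctan 1.3375 = 53.22°.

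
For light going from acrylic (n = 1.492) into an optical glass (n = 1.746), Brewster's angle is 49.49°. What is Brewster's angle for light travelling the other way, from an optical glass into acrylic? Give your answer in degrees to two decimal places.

The two Brewster angles are complementary: θ_B' = 90° − θ_B = 90° − 49.49° = 40.51°.

θ_B' ≈ 40.51°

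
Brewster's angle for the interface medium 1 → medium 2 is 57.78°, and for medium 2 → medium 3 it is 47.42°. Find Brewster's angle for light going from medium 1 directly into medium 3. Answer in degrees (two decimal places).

θ_B ≈ 59.92°

Each Brewster angle gives a ratio: n₂/n₁ = tan 57.78° = 1.5867, n₃/n₂ = tan 47.42° = 1.0883.
Multiplying, n₃/n₁ = 1.5867 × 1.0883 = 1.7268, and θ_B(1→3) = arctan 1.7268 = 59.92°.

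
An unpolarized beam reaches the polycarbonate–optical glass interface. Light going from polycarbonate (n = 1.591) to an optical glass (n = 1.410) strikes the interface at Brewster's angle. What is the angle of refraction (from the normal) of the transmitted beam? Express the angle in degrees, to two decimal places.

θ_B = arctan(n₂/n₁) = arctan(1.410/1.591) = 41.55°.
The refracted ray is perpendicular to the reflected ray, so θ_t = 90° − θ_B = 48.45°.

θ_t ≈ 48.45°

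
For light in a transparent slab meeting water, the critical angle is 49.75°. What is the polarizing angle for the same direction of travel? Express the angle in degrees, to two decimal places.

θ_B ≈ 37.35°

sin θ_c = n₂/n₁, so n₂/n₁ = sin 49.75° = 0.7632.
Brewster: tan θ_B = n₂/n₁ = 0.7632.
θ_B = arctan(0.7632) = 37.35°.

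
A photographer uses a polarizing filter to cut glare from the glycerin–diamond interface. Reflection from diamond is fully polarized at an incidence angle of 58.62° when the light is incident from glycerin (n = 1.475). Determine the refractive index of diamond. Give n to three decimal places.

Brewster's law: tan θ_B = n₂/n₁ (light incident in glycerin, refracted into diamond).
n₂ = n₁ tan θ_B = 1.475 × tan 58.62° = 2.418.

n ≈ 2.418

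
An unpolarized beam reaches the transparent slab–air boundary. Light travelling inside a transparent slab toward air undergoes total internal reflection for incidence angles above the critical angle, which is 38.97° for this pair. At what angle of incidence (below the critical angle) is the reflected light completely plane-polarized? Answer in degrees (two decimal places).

θ_B ≈ 32.17°

At the critical angle sin θ_c = n₂/n₁, giving n₂/n₁ = sin 38.97° = 0.6289.
Then tan θ_B = n₂/n₁ = 0.6289, so θ_B = arctan 0.6289 = 32.17°.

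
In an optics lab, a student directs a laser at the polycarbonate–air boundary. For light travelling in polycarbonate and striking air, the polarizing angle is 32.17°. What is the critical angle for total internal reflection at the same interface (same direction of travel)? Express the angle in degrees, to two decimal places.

tan θ_B = n₂/n₁ = tan 32.17° = 0.6290.
Total internal reflection: sin θ_c = n₂/n₁ = 0.6290.
θ_c = arcsin(0.6290) = 38.98°.

θ_c ≈ 38.98°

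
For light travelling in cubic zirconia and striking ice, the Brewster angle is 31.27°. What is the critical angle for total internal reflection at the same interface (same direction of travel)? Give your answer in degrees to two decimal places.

n₂/n₁ = tan 31.27° = 0.6073; the critical angle satisfies sin θ_c = n₂/n₁.
θ_c = arcsin(0.6073) = 37.39°.

θ_c ≈ 37.39°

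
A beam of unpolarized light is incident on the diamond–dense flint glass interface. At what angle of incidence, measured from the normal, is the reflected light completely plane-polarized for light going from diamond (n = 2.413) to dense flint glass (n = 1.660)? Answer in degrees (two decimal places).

θ_B ≈ 34.53°

Brewster's condition: tan θ_B = n₂/n₁ = 1.660/2.413 = 0.6879. Taking the arctangent, θ_B = 34.53°.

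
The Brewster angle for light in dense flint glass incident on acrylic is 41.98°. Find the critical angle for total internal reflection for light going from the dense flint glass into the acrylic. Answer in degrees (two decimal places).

From Brewster, n₂/n₁ = tan θ_B = tan 41.98° = 0.8998.
Then sin θ_c = n₂/n₁ = 0.8998, so θ_c = arcsin 0.8998 = 64.13°.

θ_c ≈ 64.13°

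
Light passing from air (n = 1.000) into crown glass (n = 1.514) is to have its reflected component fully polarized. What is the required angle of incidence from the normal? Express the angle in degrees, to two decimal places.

Brewster's condition: tan θ_B = n₂/n₁ = 1.514/1.000 = 1.5140. Taking the arctangent, θ_B = 56.56°.

θ_B ≈ 56.56°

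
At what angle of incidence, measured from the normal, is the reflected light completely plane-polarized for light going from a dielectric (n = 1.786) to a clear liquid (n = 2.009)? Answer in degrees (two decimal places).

θ_B ≈ 48.36°

Brewster's condition: tan θ_B = n₂/n₁ = 2.009/1.786 = 1.1249.
So θ_B = arctan 1.1249 = 48.36°.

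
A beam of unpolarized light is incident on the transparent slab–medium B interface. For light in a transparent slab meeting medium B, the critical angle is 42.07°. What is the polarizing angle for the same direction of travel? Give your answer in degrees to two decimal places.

θ_B ≈ 33.82°

sin θ_c = n₂/n₁, so n₂/n₁ = sin 42.07° = 0.6700.
Brewster: tan θ_B = n₂/n₁ = 0.6700.
θ_B = arctan(0.6700) = 33.82°.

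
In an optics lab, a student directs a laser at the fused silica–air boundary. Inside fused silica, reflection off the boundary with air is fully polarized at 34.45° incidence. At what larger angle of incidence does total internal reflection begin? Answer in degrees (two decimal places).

tan θ_B = n₂/n₁ = tan 34.45° = 0.6860.
Total internal reflection: sin θ_c = n₂/n₁ = 0.6860.
θ_c = arcsin(0.6860) = 43.31°.

θ_c ≈ 43.31°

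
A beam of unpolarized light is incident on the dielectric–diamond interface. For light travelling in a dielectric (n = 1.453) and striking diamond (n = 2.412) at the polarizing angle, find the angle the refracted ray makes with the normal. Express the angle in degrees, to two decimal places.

θ_t ≈ 31.06°

tan θ_B = n₂/n₁ = 2.412/1.453 = 1.6600, so θ_B = 58.94°.
Since θ_B + θ_t = 90° at Brewster incidence, θ_t = 90° − 58.94° = 31.06°.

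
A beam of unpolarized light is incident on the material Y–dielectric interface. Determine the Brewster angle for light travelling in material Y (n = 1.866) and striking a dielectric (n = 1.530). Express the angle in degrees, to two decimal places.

θ_B ≈ 39.35°

tan θ_B = n₂/n₁ = 1.530/1.866 = 0.8199.
So θ_B = arctan 0.8199 = 39.35°.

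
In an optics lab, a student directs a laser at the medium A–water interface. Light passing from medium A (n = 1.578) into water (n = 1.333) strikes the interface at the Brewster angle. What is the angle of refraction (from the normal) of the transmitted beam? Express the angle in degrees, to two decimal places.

First find Brewster's angle: tan θ_B = 1.333/1.578 = 0.8447, giving θ_B = 40.19°.
The refracted ray is perpendicular to the reflected ray, so θ_t = 90° − θ_B = 49.81°.

θ_t ≈ 49.81°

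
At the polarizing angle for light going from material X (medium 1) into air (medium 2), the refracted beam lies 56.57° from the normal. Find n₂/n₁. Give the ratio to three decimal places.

n₂/n₁ ≈ 0.660

At Brewster incidence θ_B = 90° − θ_t = 90° − 56.57° = 33.43°.
tan θ_B = n₂/n₁, so n₂/n₁ = tan 33.43° = 0.660.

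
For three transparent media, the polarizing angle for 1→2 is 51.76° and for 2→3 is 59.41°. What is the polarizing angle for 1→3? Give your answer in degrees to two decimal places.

tan θ_B(1→2) = n₂/n₁ = tan 51.76° = 1.2689.
tan θ_B(2→3) = n₃/n₂ = tan 59.41° = 1.6916.
So n₃/n₁ = (n₂/n₁)(n₃/n₂) = 1.2689 × 1.6916 = 2.1465.
θ_B(1→3) = arctan(2.1465) = 65.02°.

θ_B ≈ 65.02°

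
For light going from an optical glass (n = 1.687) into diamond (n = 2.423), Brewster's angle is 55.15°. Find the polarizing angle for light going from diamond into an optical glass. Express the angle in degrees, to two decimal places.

tan θ_B' = n₁/n₂ = 1/tan θ_B, so θ_B' = 90° − θ_B.
θ_B' = 90° − 55.15° = 34.85°.

θ_B' ≈ 34.85°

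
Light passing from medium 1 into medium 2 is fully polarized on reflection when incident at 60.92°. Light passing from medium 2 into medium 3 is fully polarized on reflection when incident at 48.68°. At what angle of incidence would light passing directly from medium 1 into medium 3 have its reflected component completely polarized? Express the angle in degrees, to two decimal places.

θ_B ≈ 63.95°

n₂/n₁ = tan 60.92° = 1.7981 and n₃/n₂ = tan 48.68° = 1.1375.
n₃/n₁ = 2.0453. Then tan θ_B(1→3) = n₃/n₁, so θ_B(1→3) = arctan(2.0453) = 63.95°.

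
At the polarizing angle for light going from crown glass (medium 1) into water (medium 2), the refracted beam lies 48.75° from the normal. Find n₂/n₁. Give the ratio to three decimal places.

n₂/n₁ ≈ 0.877

θ_B + θ_t = 90°, so θ_B = 90° − 48.75° = 41.25°.
tan θ_B = n₂/n₁, so n₂/n₁ = tan 41.25° = 0.877.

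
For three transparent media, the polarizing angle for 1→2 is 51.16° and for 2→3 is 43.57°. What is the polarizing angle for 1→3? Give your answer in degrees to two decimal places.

tan θ_B(1→2) = n₂/n₁ = tan 51.16° = 1.2420.
tan θ_B(2→3) = n₃/n₂ = tan 43.57° = 0.9513.
n₃/n₁ = 1.1815. Then tan θ_B(1→3) = n₃/n₁, so θ_B(1→3) = arctan(1.1815) = 49.76°.

θ_B ≈ 49.76°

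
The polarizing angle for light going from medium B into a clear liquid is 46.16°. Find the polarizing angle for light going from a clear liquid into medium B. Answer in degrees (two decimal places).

tan θ_B' = n₁/n₂ = 1/tan θ_B, so θ_B' = 90° − θ_B.
θ_B' = 90° − 46.16° = 43.84°.

θ_B' ≈ 43.84°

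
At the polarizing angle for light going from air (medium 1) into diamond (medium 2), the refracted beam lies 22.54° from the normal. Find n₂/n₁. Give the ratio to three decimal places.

θ_B + θ_t = 90°, so θ_B = 90° − 22.54° = 67.46°.
tan θ_B = n₂/n₁, so n₂/n₁ = tan 67.46° = 2.409.

n₂/n₁ ≈ 2.409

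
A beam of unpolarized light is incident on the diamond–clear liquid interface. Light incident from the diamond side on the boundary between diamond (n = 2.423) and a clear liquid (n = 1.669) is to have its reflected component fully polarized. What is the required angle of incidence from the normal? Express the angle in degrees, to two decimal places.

Brewster's condition: tan θ_B = n₂/n₁ = 1.669/2.423 = 0.6888.
θ_B = arctan(0.6888) = 34.56°.

θ_B ≈ 34.56°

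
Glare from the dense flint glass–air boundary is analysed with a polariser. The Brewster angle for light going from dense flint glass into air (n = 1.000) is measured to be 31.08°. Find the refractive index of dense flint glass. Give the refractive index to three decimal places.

Full polarization of the reflected beam means tan θ_B = n₂/n₁, where n₁ is the incident medium (dense flint glass).
n₁ = n₂ / tan θ_B = 1.000 / tan 31.08° = 1.659.

n ≈ 1.659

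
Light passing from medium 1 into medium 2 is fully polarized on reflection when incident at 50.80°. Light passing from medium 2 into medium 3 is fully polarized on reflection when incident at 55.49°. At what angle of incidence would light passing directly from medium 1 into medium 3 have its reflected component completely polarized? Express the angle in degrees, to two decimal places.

θ_B ≈ 60.72°

n₂/n₁ = tan 50.80° = 1.2261 and n₃/n₂ = tan 55.49° = 1.4545.
So n₃/n₁ = (n₂/n₁)(n₃/n₂) = 1.2261 × 1.4545 = 1.7834.
θ_B(1→3) = arctan(1.7834) = 60.72°.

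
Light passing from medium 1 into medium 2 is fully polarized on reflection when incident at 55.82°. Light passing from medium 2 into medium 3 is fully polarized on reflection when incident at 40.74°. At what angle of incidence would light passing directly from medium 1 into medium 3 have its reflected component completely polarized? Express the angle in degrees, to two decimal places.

tan θ_B(1→2) = n₂/n₁ = tan 55.82° = 1.4726.
tan θ_B(2→3) = n₃/n₂ = tan 40.74° = 0.8614.
Multiplying, n₃/n₁ = 1.4726 × 0.8614 = 1.2684, and θ_B(1→3) = arctan 1.2684 = 51.75°.

θ_B ≈ 51.75°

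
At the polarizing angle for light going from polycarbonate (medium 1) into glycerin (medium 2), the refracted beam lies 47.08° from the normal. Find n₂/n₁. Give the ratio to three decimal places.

n₂/n₁ ≈ 0.930

At Brewster incidence θ_B = 90° − θ_t = 90° − 47.08° = 42.92°.
Then n₂/n₁ = tan θ_B = tan 42.92° = 0.930.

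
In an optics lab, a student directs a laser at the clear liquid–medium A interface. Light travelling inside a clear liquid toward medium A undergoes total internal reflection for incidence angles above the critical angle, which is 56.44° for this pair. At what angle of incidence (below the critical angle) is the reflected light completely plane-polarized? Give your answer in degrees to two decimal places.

θ_B ≈ 39.80°

At the critical angle sin θ_c = n₂/n₁, giving n₂/n₁ = sin 56.44° = 0.8333.
Then tan θ_B = n₂/n₁ = 0.8333, so θ_B = arctan 0.8333 = 39.80°.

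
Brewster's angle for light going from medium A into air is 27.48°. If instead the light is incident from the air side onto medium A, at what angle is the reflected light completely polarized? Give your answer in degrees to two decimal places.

θ_B' ≈ 62.52°

Reversing the direction swaps n₁ and n₂, so tan θ_B' = 1/tan θ_B and θ_B' = 90° − θ_B.
Hence θ_B' = 90° − 27.48° = 62.52°.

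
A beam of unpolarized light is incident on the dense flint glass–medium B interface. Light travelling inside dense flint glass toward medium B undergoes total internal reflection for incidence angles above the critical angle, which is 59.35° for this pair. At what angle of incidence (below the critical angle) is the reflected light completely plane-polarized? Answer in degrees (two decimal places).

θ_B ≈ 40.71°

n₂/n₁ = sin θ_c = sin 59.35° = 0.8603.
tan θ_B equals the same ratio, so θ_B = arctan(0.8603) = 40.71°.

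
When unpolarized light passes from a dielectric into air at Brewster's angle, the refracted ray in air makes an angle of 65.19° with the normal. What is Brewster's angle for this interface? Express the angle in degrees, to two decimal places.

θ_B ≈ 24.81°

At Brewster's angle the reflected and refracted rays are perpendicular, so θ_B + θ_t = 90°.
θ_B = 90° − 65.19° = 24.81°.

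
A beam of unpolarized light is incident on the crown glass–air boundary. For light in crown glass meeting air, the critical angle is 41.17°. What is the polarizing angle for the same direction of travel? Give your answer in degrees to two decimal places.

θ_B ≈ 33.36°

n₂/n₁ = sin θ_c = sin 41.17° = 0.6583.
tan θ_B equals the same ratio, so θ_B = arctan(0.6583) = 33.36°.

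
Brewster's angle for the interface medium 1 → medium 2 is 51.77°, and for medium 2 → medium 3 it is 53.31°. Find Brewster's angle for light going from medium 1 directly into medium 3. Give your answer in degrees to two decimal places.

Each Brewster angle gives a ratio: n₂/n₁ = tan 51.77° = 1.2694, n₃/n₂ = tan 53.31° = 1.3421.
So n₃/n₁ = (n₂/n₁)(n₃/n₂) = 1.2694 × 1.3421 = 1.7037.
θ_B(1→3) = arctan(1.7037) = 59.59°.

θ_B ≈ 59.59°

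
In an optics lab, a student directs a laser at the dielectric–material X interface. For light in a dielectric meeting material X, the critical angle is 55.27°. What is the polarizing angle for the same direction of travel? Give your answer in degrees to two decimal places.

At the critical angle sin θ_c = n₂/n₁, giving n₂/n₁ = sin 55.27° = 0.8218.
Then tan θ_B = n₂/n₁ = 0.8218, so θ_B = arctan 0.8218 = 39.41°.

θ_B ≈ 39.41°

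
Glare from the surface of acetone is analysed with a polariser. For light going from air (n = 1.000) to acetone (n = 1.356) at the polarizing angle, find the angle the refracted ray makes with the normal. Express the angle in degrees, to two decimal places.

θ_t ≈ 36.41°

θ_B = arctan(n₂/n₁) = arctan(1.356/1.000) = 53.59°.
The refracted ray is perpendicular to the reflected ray, so θ_t = 90° − θ_B = 36.41°.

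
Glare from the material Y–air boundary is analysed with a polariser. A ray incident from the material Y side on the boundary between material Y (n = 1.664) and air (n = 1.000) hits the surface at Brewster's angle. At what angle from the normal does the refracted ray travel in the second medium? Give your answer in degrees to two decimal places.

θ_t ≈ 59.00°

First find Brewster's angle: tan θ_B = 1.000/1.664 = 0.6010, giving θ_B = 31.00°.
The refracted ray is perpendicular to the reflected ray, so θ_t = 90° − θ_B = 59.00°.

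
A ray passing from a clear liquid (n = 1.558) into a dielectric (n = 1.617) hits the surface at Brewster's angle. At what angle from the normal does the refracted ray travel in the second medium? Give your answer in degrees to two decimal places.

tan θ_B = n₂/n₁ = 1.617/1.558 = 1.0379, so θ_B = 46.06°.
Since θ_B + θ_t = 90° at Brewster incidence, θ_t = 90° − 46.06° = 43.94°.

θ_t ≈ 43.94°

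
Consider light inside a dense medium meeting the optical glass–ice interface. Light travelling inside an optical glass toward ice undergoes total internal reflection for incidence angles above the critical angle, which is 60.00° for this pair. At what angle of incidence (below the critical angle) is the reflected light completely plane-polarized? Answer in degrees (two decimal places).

sin θ_c = n₂/n₁, so n₂/n₁ = sin 60.00° = 0.8660.
Brewster: tan θ_B = n₂/n₁ = 0.8660.
θ_B = arctan(0.8660) = 40.89°.

θ_B ≈ 40.89°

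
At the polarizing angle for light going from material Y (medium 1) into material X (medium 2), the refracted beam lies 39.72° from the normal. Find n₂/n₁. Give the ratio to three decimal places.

θ_B + θ_t = 90°, so θ_B = 90° − 39.72° = 50.28°.
Then n₂/n₁ = tan θ_B = tan 50.28° = 1.204.

n₂/n₁ ≈ 1.204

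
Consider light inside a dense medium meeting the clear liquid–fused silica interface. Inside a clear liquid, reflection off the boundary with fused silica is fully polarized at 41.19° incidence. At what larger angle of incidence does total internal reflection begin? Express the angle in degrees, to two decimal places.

θ_c ≈ 61.06°

n₂/n₁ = tan 41.19° = 0.8751; the critical angle satisfies sin θ_c = n₂/n₁.
θ_c = arcsin(0.8751) = 61.06°.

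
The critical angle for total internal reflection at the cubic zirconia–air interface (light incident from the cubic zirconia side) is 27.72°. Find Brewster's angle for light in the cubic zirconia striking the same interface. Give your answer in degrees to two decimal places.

θ_B ≈ 24.95°

n₂/n₁ = sin θ_c = sin 27.72° = 0.4652.
tan θ_B equals the same ratio, so θ_B = arctan(0.4652) = 24.95°.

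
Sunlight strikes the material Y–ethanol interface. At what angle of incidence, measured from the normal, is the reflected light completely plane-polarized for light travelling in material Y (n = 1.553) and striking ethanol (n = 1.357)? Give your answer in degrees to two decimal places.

Brewster's condition: tan θ_B = n₂/n₁ = 1.357/1.553 = 0.8738.
θ_B = arctan(0.8738) = 41.15°.

θ_B ≈ 41.15°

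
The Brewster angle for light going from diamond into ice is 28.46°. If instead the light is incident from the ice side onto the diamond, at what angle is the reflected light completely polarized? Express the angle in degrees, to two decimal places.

θ_B' ≈ 61.54°

Reversing the direction swaps n₁ and n₂, so tan θ_B' = 1/tan θ_B and θ_B' = 90° − θ_B.
Hence θ_B' = 90° − 28.46° = 61.54°.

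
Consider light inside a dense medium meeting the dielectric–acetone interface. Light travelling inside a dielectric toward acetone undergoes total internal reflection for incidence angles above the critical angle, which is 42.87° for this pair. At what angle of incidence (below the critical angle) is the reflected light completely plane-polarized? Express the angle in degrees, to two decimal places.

sin θ_c = n₂/n₁, so n₂/n₁ = sin 42.87° = 0.6803.
Brewster: tan θ_B = n₂/n₁ = 0.6803.
θ_B = arctan(0.6803) = 34.23°.

θ_B ≈ 34.23°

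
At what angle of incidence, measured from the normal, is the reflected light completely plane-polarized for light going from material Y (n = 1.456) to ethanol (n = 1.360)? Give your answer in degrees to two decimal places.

Brewster's condition: tan θ_B = n₂/n₁ = 1.360/1.456 = 0.9341. Taking the arctangent, θ_B = 43.05°.

θ_B ≈ 43.05°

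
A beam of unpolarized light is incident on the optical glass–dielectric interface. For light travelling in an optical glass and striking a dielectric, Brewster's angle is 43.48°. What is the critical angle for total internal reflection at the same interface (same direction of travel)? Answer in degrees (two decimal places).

n₂/n₁ = tan 43.48° = 0.9483; the critical angle satisfies sin θ_c = n₂/n₁.
θ_c = arcsin(0.9483) = 71.50°.

θ_c ≈ 71.50°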